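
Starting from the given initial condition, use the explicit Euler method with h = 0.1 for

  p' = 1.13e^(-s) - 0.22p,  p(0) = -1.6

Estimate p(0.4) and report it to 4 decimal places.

-1.0861

Euler: p_{n+1} = p_n + h·f(s_n, p_n).
s=0.000000, p=-1.600000: f=1.482000 → p ← -1.600000 + 0.1·1.482000 = -1.451800
s=0.100000, p=-1.451800: f=1.341862 → p ← -1.451800 + 0.1·1.341862 = -1.317614
s=0.200000, p=-1.317614: f=1.215041 → p ← -1.317614 + 0.1·1.215041 = -1.196110
s=0.300000, p=-1.196110: f=1.100269 → p ← -1.196110 + 0.1·1.100269 = -1.086083
p(0.4) ≈ -1.0861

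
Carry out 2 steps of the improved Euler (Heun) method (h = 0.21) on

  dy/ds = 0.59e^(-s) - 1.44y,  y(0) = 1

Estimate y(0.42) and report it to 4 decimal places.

0.6977

Heun: k1 = f(s_n, y_n); k2 = f(s_n + h, y_n + h·k1); y_{n+1} = y_n + (h/2)·(k1 + k2).
s=0.000000, y=1.000000:
  k1 = f(0.000000, 1.000000) = -0.850000
  k2 = f(0.210000, 0.821500) = -0.704715
  y ← 1.000000 + (0.21/2)·(-0.850000 + (-0.704715)) = 0.836755
s=0.210000, y=0.836755:
  k1 = f(0.210000, 0.836755) = -0.726682
  k2 = f(0.420000, 0.684152) = -0.597521
  y ← 0.836755 + (0.21/2)·(-0.726682 + (-0.597521)) = 0.697714
y(0.42) ≈ 0.6977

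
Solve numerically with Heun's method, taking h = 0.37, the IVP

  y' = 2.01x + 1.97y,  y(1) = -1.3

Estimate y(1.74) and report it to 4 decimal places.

Heun: k1 = f(x_n, y_n); k2 = f(x_n + h, y_n + h·k1); y_{n+1} = y_n + (h/2)·(k1 + k2).
x=1.000000, y=-1.300000:
  k1 = f(1.000000, -1.300000) = -0.551000
  k2 = f(1.370000, -1.503870) = -0.208924
  y ← -1.300000 + (0.37/2)·(-0.551000 + (-0.208924)) = -1.440586
x=1.370000, y=-1.440586:
  k1 = f(1.370000, -1.440586) = -0.084254
  k2 = f(1.740000, -1.471760) = 0.598033
  y ← -1.440586 + (0.37/2)·(-0.084254 + 0.598033) = -1.345537
y(1.74) ≈ -1.3455

-1.3455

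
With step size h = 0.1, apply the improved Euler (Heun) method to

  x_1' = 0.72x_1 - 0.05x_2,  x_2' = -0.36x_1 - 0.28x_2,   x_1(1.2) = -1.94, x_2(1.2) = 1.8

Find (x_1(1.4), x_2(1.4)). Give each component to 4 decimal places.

-2.2598, 1.8488

Heun on (x_1,x_2): k1 = f(s_n, state_n); k2 = f(s_n + h, state_n + h·k1); state_{n+1} = state_n + (h/2)·(k1 + k2).
1.200000: (-1.940000, 1.800000)
  k1 = (-1.486800, 0.194400)
  predictor → (-2.088680, 1.819440)
  k2 = (-1.594822, 0.242482)
  → (-2.094081, 1.821844)
1.300000: (-2.094081, 1.821844)
  k1 = (-1.598831, 0.243753)
  predictor → (-2.253964, 1.846219)
  k2 = (-1.715165, 0.294486)
  → (-2.259781, 1.848756)
(x_1(1.4), x_2(1.4)) ≈ (-2.2598, 1.8488)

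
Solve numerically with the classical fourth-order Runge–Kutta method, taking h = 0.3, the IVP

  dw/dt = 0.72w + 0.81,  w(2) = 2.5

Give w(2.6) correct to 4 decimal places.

RK4: k1 = f(t_n, w_n); k2 = f(t_n + h/2, w_n + (h/2)·k1); k3 = f(t_n + h/2, w_n + (h/2)·k2); k4 = f(t_n + h, w_n + h·k3); w_{n+1} = w_n + (h/6)·(k1 + 2k2 + 2k3 + k4).
t=2.000000, w=2.500000:
  k1 = f(2.000000, 2.500000) = 2.610000
  k2 = f(2.150000, 2.891500) = 2.891880
  k3 = f(2.150000, 2.933782) = 2.922323
  k4 = f(2.300000, 3.376697) = 3.241222
  w ← 2.500000 + (0.3/6)·(k1 + 2k2 + 2k3 + k4) = 3.373981
t=2.300000, w=3.373981:
  k1 = f(2.300000, 3.373981) = 3.239267
  k2 = f(2.450000, 3.859871) = 3.589107
  k3 = f(2.450000, 3.912348) = 3.626890
  k4 = f(2.600000, 4.462048) = 4.022675
  w ← 3.373981 + (0.3/6)·(k1 + 2k2 + 2k3 + k4) = 4.458678
w(2.6) ≈ 4.4587

4.4587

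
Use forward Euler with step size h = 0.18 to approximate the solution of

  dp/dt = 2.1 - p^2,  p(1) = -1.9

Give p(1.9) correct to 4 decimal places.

-10.2027

Euler: p_{n+1} = p_n + h·f(t_n, p_n).
t=1.000000, p=-1.900000: f=-1.510000 → p ← -1.900000 + 0.18·(-1.510000) = -2.171800
t=1.180000, p=-2.171800: f=-2.616715 → p ← -2.171800 + 0.18·(-2.616715) = -2.642809
t=1.360000, p=-2.642809: f=-4.884438 → p ← -2.642809 + 0.18·(-4.884438) = -3.522008
t=1.540000, p=-3.522008: f=-10.304537 → p ← -3.522008 + 0.18·(-10.304537) = -5.376824
t=1.720000, p=-5.376824: f=-26.810240 → p ← -5.376824 + 0.18·(-26.810240) = -10.202668
p(1.9) ≈ -10.2027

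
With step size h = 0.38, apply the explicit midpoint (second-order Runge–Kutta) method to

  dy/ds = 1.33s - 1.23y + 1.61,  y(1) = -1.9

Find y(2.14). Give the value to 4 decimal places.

Midpoint: k1 = f(s_n, y_n); k2 = f(s_n + h/2, y_n + (h/2)·k1); y_{n+1} = y_n + h·k2.
s=1.000000, y=-1.900000:
  k1 = f(1.000000, -1.900000) = 5.277000
  k2 = f(1.190000, -0.897370) = 4.296465
  y ← -1.900000 + 0.38·4.296465 = -0.267343
s=1.380000, y=-0.267343:
  k1 = f(1.380000, -0.267343) = 3.774232
  k2 = f(1.570000, 0.449761) = 3.144894
  y ← -0.267343 + 0.38·3.144894 = 0.927717
s=1.760000, y=0.927717:
  k1 = f(1.760000, 0.927717) = 2.809709
  k2 = f(1.950000, 1.461561) = 2.405780
  y ← 0.927717 + 0.38·2.405780 = 1.841913
y(2.14) ≈ 1.8419

1.8419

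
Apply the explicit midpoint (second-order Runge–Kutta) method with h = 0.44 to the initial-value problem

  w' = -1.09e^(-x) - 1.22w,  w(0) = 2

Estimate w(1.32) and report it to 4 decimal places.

0.1470

Midpoint: k1 = f(x_n, w_n); k2 = f(x_n + h/2, w_n + (h/2)·k1); w_{n+1} = w_n + h·k2.
x=0.000000, w=2.000000:
  k1 = f(0.000000, 2.000000) = -3.530000
  k2 = f(0.220000, 1.223400) = -2.367293
  w ← 2.000000 + 0.44·(-2.367293) = 0.958391
x=0.440000, w=0.958391:
  k1 = f(0.440000, 0.958391) = -1.871237
  k2 = f(0.660000, 0.546719) = -1.230365
  w ← 0.958391 + 0.44·(-1.230365) = 0.417030
x=0.880000, w=0.417030:
  k1 = f(0.880000, 0.417030) = -0.960890
  k2 = f(1.100000, 0.205634) = -0.613703
  w ← 0.417030 + 0.44·(-0.613703) = 0.147001
w(1.32) ≈ 0.1470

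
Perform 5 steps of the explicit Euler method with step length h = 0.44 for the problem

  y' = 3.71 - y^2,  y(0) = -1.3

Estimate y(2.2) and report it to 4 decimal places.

Euler: y_{n+1} = y_n + h·f(x_n, y_n).
x=0.000000, y=-1.300000: f=2.020000 → y ← -1.300000 + 0.44·2.020000 = -0.411200
x=0.440000, y=-0.411200: f=3.540915 → y ← -0.411200 + 0.44·3.540915 = 1.146802
x=0.880000, y=1.146802: f=2.394844 → y ← 1.146802 + 0.44·2.394844 = 2.200534
x=1.320000, y=2.200534: f=-1.132349 → y ← 2.200534 + 0.44·(-1.132349) = 1.702300
x=1.760000, y=1.702300: f=0.812174 → y ← 1.702300 + 0.44·0.812174 = 2.059657
y(2.2) ≈ 2.0597

2.0597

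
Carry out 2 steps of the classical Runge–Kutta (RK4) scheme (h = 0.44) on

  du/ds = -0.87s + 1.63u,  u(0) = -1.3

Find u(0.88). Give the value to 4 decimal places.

RK4: k1 = f(s_n, u_n); k2 = f(s_n + h/2, u_n + (h/2)·k1); k3 = f(s_n + h/2, u_n + (h/2)·k2); k4 = f(s_n + h, u_n + h·k3); u_{n+1} = u_n + (h/6)·(k1 + 2k2 + 2k3 + k4).
s=0.000000, u=-1.300000:
  k1 = f(0.000000, -1.300000) = -2.119000
  k2 = f(0.220000, -1.766180) = -3.070273
  k3 = f(0.220000, -1.975460) = -3.411400
  k4 = f(0.440000, -2.801016) = -4.948456
  u ← -1.300000 + (0.44/6)·(k1 + 2k2 + 2k3 + k4) = -2.768926
s=0.440000, u=-2.768926:
  k1 = f(0.440000, -2.768926) = -4.896149
  k2 = f(0.660000, -3.846078) = -6.843308
  k3 = f(0.660000, -4.274453) = -7.541559
  k4 = f(0.880000, -6.087211) = -10.687755
  u ← -2.768926 + (0.44/6)·(k1 + 2k2 + 2k3 + k4) = -6.021526
u(0.88) ≈ -6.0215

-6.0215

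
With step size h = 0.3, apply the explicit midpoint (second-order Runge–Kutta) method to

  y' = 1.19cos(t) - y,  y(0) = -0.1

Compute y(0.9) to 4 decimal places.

Midpoint: k1 = f(t_n, y_n); k2 = f(t_n + h/2, y_n + (h/2)·k1); y_{n+1} = y_n + h·k2.
t=0.000000, y=-0.100000:
  k1 = f(0.000000, -0.100000) = 1.290000
  k2 = f(0.150000, 0.093500) = 1.083138
  y ← -0.100000 + 0.3·1.083138 = 0.224941
t=0.300000, y=0.224941:
  k1 = f(0.300000, 0.224941) = 0.911909
  k2 = f(0.450000, 0.361728) = 0.709804
  y ← 0.224941 + 0.3·0.709804 = 0.437883
t=0.600000, y=0.437883:
  k1 = f(0.600000, 0.437883) = 0.544267
  k2 = f(0.750000, 0.519523) = 0.351187
  y ← 0.437883 + 0.3·0.351187 = 0.543239
y(0.9) ≈ 0.5432

0.5432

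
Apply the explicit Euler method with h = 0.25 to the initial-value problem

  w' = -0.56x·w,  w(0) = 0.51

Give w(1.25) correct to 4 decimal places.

0.3523

Euler: w_{n+1} = w_n + h·f(x_n, w_n).
x=0.000000, w=0.510000: f=0.000000 → w ← 0.510000 + 0.25·0.000000 = 0.510000
x=0.250000, w=0.510000: f=-0.071400 → w ← 0.510000 + 0.25·(-0.071400) = 0.492150
x=0.500000, w=0.492150: f=-0.137802 → w ← 0.492150 + 0.25·(-0.137802) = 0.457700
x=0.750000, w=0.457700: f=-0.192234 → w ← 0.457700 + 0.25·(-0.192234) = 0.409641
x=1.000000, w=0.409641: f=-0.229399 → w ← 0.409641 + 0.25·(-0.229399) = 0.352291
w(1.25) ≈ 0.3523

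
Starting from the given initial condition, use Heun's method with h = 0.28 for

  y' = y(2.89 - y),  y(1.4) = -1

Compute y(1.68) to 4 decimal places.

Heun: k1 = f(x_n, y_n); k2 = f(x_n + h, y_n + h·k1); y_{n+1} = y_n + (h/2)·(k1 + k2).
x=1.400000, y=-1.000000:
  k1 = f(1.400000, -1.000000) = -3.890000
  k2 = f(1.680000, -2.089200) = -10.402545
  y ← -1.000000 + (0.28/2)·(-3.890000 + (-10.402545)) = -3.000956
y(1.68) ≈ -3.0010

-3.0010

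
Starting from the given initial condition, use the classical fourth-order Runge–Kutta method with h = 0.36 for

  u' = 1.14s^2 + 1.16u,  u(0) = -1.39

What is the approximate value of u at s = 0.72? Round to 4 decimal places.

RK4: k1 = f(s_n, u_n); k2 = f(s_n + h/2, u_n + (h/2)·k1); k3 = f(s_n + h/2, u_n + (h/2)·k2); k4 = f(s_n + h, u_n + h·k3); u_{n+1} = u_n + (h/6)·(k1 + 2k2 + 2k3 + k4).
s=0.000000, u=-1.390000:
  k1 = f(0.000000, -1.390000) = -1.612400
  k2 = f(0.180000, -1.680232) = -1.912133
  k3 = f(0.180000, -1.734184) = -1.974717
  k4 = f(0.360000, -2.100898) = -2.289298
  u ← -1.390000 + (0.36/6)·(k1 + 2k2 + 2k3 + k4) = -2.090524
s=0.360000, u=-2.090524:
  k1 = f(0.360000, -2.090524) = -2.277264
  k2 = f(0.540000, -2.500431) = -2.568076
  k3 = f(0.540000, -2.552778) = -2.628798
  k4 = f(0.720000, -3.036891) = -2.931818
  u ← -2.090524 + (0.36/6)·(k1 + 2k2 + 2k3 + k4) = -3.026694
u(0.72) ≈ -3.0267

-3.0267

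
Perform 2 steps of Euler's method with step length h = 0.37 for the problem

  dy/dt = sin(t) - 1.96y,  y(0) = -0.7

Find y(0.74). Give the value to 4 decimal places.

0.0809

Euler: y_{n+1} = y_n + h·f(t_n, y_n).
t=0.000000, y=-0.700000: f=1.372000 → y ← -0.700000 + 0.37·1.372000 = -0.192360
t=0.370000, y=-0.192360: f=0.738641 → y ← -0.192360 + 0.37·0.738641 = 0.080937
y(0.74) ≈ 0.0809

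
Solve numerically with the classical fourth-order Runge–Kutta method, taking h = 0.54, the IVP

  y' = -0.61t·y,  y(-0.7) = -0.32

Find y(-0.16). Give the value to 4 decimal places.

RK4: k1 = f(t_n, y_n); k2 = f(t_n + h/2, y_n + (h/2)·k1); k3 = f(t_n + h/2, y_n + (h/2)·k2); k4 = f(t_n + h, y_n + h·k3); y_{n+1} = y_n + (h/6)·(k1 + 2k2 + 2k3 + k4).
t=-0.700000, y=-0.320000:
  k1 = f(-0.700000, -0.320000) = -0.136640
  k2 = f(-0.430000, -0.356893) = -0.093613
  k3 = f(-0.430000, -0.345276) = -0.090566
  k4 = f(-0.160000, -0.368906) = -0.036005
  y ← -0.320000 + (0.54/6)·(k1 + 2k2 + 2k3 + k4) = -0.368690
y(-0.16) ≈ -0.3687

-0.3687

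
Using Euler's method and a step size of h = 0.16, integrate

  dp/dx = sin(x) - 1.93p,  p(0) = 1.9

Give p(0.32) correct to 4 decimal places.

Euler: p_{n+1} = p_n + h·f(x_n, p_n).
x=0.000000, p=1.900000: f=-3.667000 → p ← 1.900000 + 0.16·(-3.667000) = 1.313280
x=0.160000, p=1.313280: f=-2.375312 → p ← 1.313280 + 0.16·(-2.375312) = 0.933230
p(0.32) ≈ 0.9332

0.9332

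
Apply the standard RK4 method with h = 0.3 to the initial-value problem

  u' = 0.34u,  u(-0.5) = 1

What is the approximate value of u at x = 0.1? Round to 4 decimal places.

RK4: k1 = f(x_n, u_n); k2 = f(x_n + h/2, u_n + (h/2)·k1); k3 = f(x_n + h/2, u_n + (h/2)·k2); k4 = f(x_n + h, u_n + h·k3); u_{n+1} = u_n + (h/6)·(k1 + 2k2 + 2k3 + k4).
x=-0.500000, u=1.000000:
  k1 = f(-0.500000, 1.000000) = 0.340000
  k2 = f(-0.350000, 1.051000) = 0.357340
  k3 = f(-0.350000, 1.053601) = 0.358224
  k4 = f(-0.200000, 1.107467) = 0.376539
  u ← 1.000000 + (0.3/6)·(k1 + 2k2 + 2k3 + k4) = 1.107383
x=-0.200000, u=1.107383:
  k1 = f(-0.200000, 1.107383) = 0.376510
  k2 = f(-0.050000, 1.163860) = 0.395712
  k3 = f(-0.050000, 1.166740) = 0.396692
  k4 = f(0.100000, 1.226391) = 0.416973
  u ← 1.107383 + (0.3/6)·(k1 + 2k2 + 2k3 + k4) = 1.226298
u(0.1) ≈ 1.2263

1.2263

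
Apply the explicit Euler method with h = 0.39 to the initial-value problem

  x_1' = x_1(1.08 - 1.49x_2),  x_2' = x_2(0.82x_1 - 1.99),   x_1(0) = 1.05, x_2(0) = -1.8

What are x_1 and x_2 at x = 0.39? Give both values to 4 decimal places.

2.5905, -1.0074

Euler on (x_1,x_2): x_1_{n+1} = x_1_n + h·x_1', x_2_{n+1} = x_2_n + h·x_2'.
0.000000: (1.050000, -1.800000); f=(3.950100, 2.032200) → (2.590539, -1.007442)
(x_1(0.39), x_2(0.39)) ≈ (2.5905, -1.0074)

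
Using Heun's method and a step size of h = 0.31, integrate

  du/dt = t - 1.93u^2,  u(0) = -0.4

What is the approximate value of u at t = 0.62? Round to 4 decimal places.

Heun: k1 = f(t_n, u_n); k2 = f(t_n + h, u_n + h·k1); u_{n+1} = u_n + (h/2)·(k1 + k2).
t=0.000000, u=-0.400000:
  k1 = f(0.000000, -0.400000) = -0.308800
  k2 = f(0.310000, -0.495728) = -0.164290
  u ← -0.400000 + (0.31/2)·(-0.308800 + (-0.164290)) = -0.473329
t=0.310000, u=-0.473329:
  k1 = f(0.310000, -0.473329) = -0.122398
  k2 = f(0.620000, -0.511272) = 0.115499
  u ← -0.473329 + (0.31/2)·(-0.122398 + 0.115499) = -0.474398
u(0.62) ≈ -0.4744

-0.4744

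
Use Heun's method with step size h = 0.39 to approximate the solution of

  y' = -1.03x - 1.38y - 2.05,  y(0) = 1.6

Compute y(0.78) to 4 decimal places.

-0.5904

Heun: k1 = f(x_n, y_n); k2 = f(x_n + h, y_n + h·k1); y_{n+1} = y_n + (h/2)·(k1 + k2).
x=0.000000, y=1.600000:
  k1 = f(0.000000, 1.600000) = -4.258000
  k2 = f(0.390000, -0.060620) = -2.368044
  y ← 1.600000 + (0.39/2)·(-4.258000 + (-2.368044)) = 0.307921
x=0.390000, y=0.307921:
  k1 = f(0.390000, 0.307921) = -2.876631
  k2 = f(0.780000, -0.813965) = -1.730128
  y ← 0.307921 + (0.39/2)·(-2.876631 + (-1.730128)) = -0.590397
y(0.78) ≈ -0.5904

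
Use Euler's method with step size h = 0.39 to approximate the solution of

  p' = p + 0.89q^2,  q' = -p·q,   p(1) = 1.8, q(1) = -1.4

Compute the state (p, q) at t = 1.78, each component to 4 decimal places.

Euler on (p,q): p_{n+1} = p_n + h·p', q_{n+1} = q_n + h·q'.
1.000000: (1.800000, -1.400000); f=(3.544400, 2.520000) → (3.182316, -0.417200)
1.390000: (3.182316, -0.417200); f=(3.337226, 1.327662) → (4.483834, 0.100588)
(p(1.78), q(1.78)) ≈ (4.4838, 0.1006)

4.4838, 0.1006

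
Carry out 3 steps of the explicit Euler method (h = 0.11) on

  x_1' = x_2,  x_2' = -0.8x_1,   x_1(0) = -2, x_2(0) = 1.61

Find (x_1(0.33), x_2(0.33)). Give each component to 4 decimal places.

-1.4123, 2.0895

Euler on (x_1,x_2): x_1_{n+1} = x_1_n + h·x_1', x_2_{n+1} = x_2_n + h·x_2'.
0.000000: (-2.000000, 1.610000); f=(1.610000, 1.600000) → (-1.822900, 1.786000)
0.110000: (-1.822900, 1.786000); f=(1.786000, 1.458320) → (-1.626440, 1.946415)
0.220000: (-1.626440, 1.946415); f=(1.946415, 1.301152) → (-1.412334, 2.089542)
(x_1(0.33), x_2(0.33)) ≈ (-1.4123, 2.0895)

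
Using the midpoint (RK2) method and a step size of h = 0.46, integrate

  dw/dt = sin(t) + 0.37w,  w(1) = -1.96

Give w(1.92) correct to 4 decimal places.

-1.7025

Midpoint: k1 = f(t_n, w_n); k2 = f(t_n + h/2, w_n + (h/2)·k1); w_{n+1} = w_n + h·k2.
t=1.000000, w=-1.960000:
  k1 = f(1.000000, -1.960000) = 0.116271
  k2 = f(1.230000, -1.933258) = 0.227183
  w ← -1.960000 + 0.46·0.227183 = -1.855496
t=1.460000, w=-1.855496:
  k1 = f(1.460000, -1.855496) = 0.307335
  k2 = f(1.690000, -1.784809) = 0.332524
  w ← -1.855496 + 0.46·0.332524 = -1.702534
w(1.92) ≈ -1.7025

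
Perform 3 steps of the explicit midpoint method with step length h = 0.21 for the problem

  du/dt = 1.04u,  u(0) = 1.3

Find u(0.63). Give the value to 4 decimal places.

Midpoint: k1 = f(t_n, u_n); k2 = f(t_n + h/2, u_n + (h/2)·k1); u_{n+1} = u_n + h·k2.
t=0.000000, u=1.300000:
  k1 = f(0.000000, 1.300000) = 1.352000
  k2 = f(0.105000, 1.441960) = 1.499638
  u ← 1.300000 + 0.21·1.499638 = 1.614924
t=0.210000, u=1.614924:
  k1 = f(0.210000, 1.614924) = 1.679521
  k2 = f(0.315000, 1.791274) = 1.862925
  u ← 1.614924 + 0.21·1.862925 = 2.006138
t=0.420000, u=2.006138:
  k1 = f(0.420000, 2.006138) = 2.086384
  k2 = f(0.525000, 2.225209) = 2.314217
  u ← 2.006138 + 0.21·2.314217 = 2.492124
u(0.63) ≈ 2.4921

2.4921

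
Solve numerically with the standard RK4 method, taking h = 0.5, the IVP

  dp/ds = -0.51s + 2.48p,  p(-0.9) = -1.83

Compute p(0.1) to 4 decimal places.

RK4: k1 = f(s_n, p_n); k2 = f(s_n + h/2, p_n + (h/2)·k1); k3 = f(s_n + h/2, p_n + (h/2)·k2); k4 = f(s_n + h, p_n + h·k3); p_{n+1} = p_n + (h/6)·(k1 + 2k2 + 2k3 + k4).
s=-0.900000, p=-1.830000:
  k1 = f(-0.900000, -1.830000) = -4.079400
  k2 = f(-0.650000, -2.849850) = -6.736128
  k3 = f(-0.650000, -3.514032) = -8.383299
  k4 = f(-0.400000, -6.021650) = -14.729691
  p ← -1.830000 + (0.5/6)·(k1 + 2k2 + 2k3 + k4) = -5.917329
s=-0.400000, p=-5.917329:
  k1 = f(-0.400000, -5.917329) = -14.470975
  k2 = f(-0.150000, -9.535073) = -23.570480
  k3 = f(-0.150000, -11.809949) = -29.212173
  k4 = f(0.100000, -20.523415) = -50.949070
  p ← -5.917329 + (0.5/6)·(k1 + 2k2 + 2k3 + k4) = -20.166108
p(0.1) ≈ -20.1661

-20.1661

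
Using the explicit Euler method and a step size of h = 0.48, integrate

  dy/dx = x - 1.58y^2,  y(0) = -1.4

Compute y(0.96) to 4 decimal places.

-8.9748

Euler: y_{n+1} = y_n + h·f(x_n, y_n).
x=0.000000, y=-1.400000: f=-3.096800 → y ← -1.400000 + 0.48·(-3.096800) = -2.886464
x=0.480000, y=-2.886464: f=-12.684046 → y ← -2.886464 + 0.48·(-12.684046) = -8.974806
y(0.96) ≈ -8.9748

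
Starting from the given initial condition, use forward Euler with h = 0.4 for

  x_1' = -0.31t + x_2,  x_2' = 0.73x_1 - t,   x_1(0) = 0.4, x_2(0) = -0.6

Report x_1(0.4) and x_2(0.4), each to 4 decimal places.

Euler on (x_1,x_2): x_1_{n+1} = x_1_n + h·x_1', x_2_{n+1} = x_2_n + h·x_2'.
0.000000: (0.400000, -0.600000); f=(-0.600000, 0.292000) → (0.160000, -0.483200)
(x_1(0.4), x_2(0.4)) ≈ (0.1600, -0.4832)

0.1600, -0.4832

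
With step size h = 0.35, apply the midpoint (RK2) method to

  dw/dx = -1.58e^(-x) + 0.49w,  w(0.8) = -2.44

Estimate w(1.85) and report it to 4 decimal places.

-4.7024

Midpoint: k1 = f(x_n, w_n); k2 = f(x_n + h/2, w_n + (h/2)·k1); w_{n+1} = w_n + h·k2.
x=0.800000, w=-2.440000:
  k1 = f(0.800000, -2.440000) = -1.905540
  k2 = f(0.975000, -2.773469) = -1.954964
  w ← -2.440000 + 0.35·(-1.954964) = -3.124237
x=1.150000, w=-3.124237:
  k1 = f(1.150000, -3.124237) = -2.031162
  k2 = f(1.325000, -3.479691) = -2.125017
  w ← -3.124237 + 0.35·(-2.125017) = -3.867993
x=1.500000, w=-3.867993:
  k1 = f(1.500000, -3.867993) = -2.247862
  k2 = f(1.675000, -4.261369) = -2.384018
  w ← -3.867993 + 0.35·(-2.384018) = -4.702400
w(1.85) ≈ -4.7024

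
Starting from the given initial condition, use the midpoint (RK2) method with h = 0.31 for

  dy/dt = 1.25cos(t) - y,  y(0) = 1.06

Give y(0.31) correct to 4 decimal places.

1.1051

Midpoint: k1 = f(t_n, y_n); k2 = f(t_n + h/2, y_n + (h/2)·k1); y_{n+1} = y_n + h·k2.
t=0.000000, y=1.060000:
  k1 = f(0.000000, 1.060000) = 0.190000
  k2 = f(0.155000, 1.089450) = 0.145564
  y ← 1.060000 + 0.31·0.145564 = 1.105125
y(0.31) ≈ 1.1051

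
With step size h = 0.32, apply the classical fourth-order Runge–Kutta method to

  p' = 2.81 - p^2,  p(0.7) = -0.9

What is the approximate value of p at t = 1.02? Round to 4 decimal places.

-0.1074

RK4: k1 = f(t_n, p_n); k2 = f(t_n + h/2, p_n + (h/2)·k1); k3 = f(t_n + h/2, p_n + (h/2)·k2); k4 = f(t_n + h, p_n + h·k3); p_{n+1} = p_n + (h/6)·(k1 + 2k2 + 2k3 + k4).
t=0.700000, p=-0.900000:
  k1 = f(0.700000, -0.900000) = 2.000000
  k2 = f(0.860000, -0.580000) = 2.473600
  k3 = f(0.860000, -0.504224) = 2.555758
  k4 = f(1.020000, -0.082157) = 2.803250
  p ← -0.900000 + (0.32/6)·(k1 + 2k2 + 2k3 + k4) = -0.107362
p(1.02) ≈ -0.1074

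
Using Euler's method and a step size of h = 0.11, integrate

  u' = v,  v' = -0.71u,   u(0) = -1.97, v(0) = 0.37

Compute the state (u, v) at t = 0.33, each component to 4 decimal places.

-1.7975, 0.8207

Euler on (u,v): u_{n+1} = u_n + h·u', v_{n+1} = v_n + h·v'.
0.000000: (-1.970000, 0.370000); f=(0.370000, 1.398700) → (-1.929300, 0.523857)
0.110000: (-1.929300, 0.523857); f=(0.523857, 1.369803) → (-1.871676, 0.674535)
0.220000: (-1.871676, 0.674535); f=(0.674535, 1.328890) → (-1.797477, 0.820713)
(u(0.33), v(0.33)) ≈ (-1.7975, 0.8207)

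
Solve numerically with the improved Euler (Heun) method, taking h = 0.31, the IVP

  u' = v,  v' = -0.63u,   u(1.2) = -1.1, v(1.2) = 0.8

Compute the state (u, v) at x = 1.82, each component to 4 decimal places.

Heun on (u,v): k1 = f(x_n, state_n); k2 = f(x_n + h, state_n + h·k1); state_{n+1} = state_n + (h/2)·(k1 + k2).
1.200000: (-1.100000, 0.800000)
  k1 = (0.800000, 0.693000)
  predictor → (-0.852000, 1.014830)
  k2 = (1.014830, 0.536760)
  → (-0.818701, 0.990613)
1.510000: (-0.818701, 0.990613)
  k1 = (0.990613, 0.515782)
  predictor → (-0.511611, 1.150505)
  k2 = (1.150505, 0.322315)
  → (-0.486828, 1.120518)
(u(1.82), v(1.82)) ≈ (-0.4868, 1.1205)

-0.4868, 1.1205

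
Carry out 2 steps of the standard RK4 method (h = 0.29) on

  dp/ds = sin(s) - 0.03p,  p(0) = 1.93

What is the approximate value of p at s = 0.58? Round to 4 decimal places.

2.0593

RK4: k1 = f(s_n, p_n); k2 = f(s_n + h/2, p_n + (h/2)·k1); k3 = f(s_n + h/2, p_n + (h/2)·k2); k4 = f(s_n + h, p_n + h·k3); p_{n+1} = p_n + (h/6)·(k1 + 2k2 + 2k3 + k4).
s=0.000000, p=1.930000:
  k1 = f(0.000000, 1.930000) = -0.057900
  k2 = f(0.145000, 1.921604) = 0.086844
  k3 = f(0.145000, 1.942592) = 0.086215
  k4 = f(0.290000, 1.955002) = 0.227302
  p ← 1.930000 + (0.29/6)·(k1 + 2k2 + 2k3 + k4) = 1.954917
s=0.290000, p=1.954917:
  k1 = f(0.290000, 1.954917) = 0.227305
  k2 = f(0.435000, 1.987876) = 0.361774
  k3 = f(0.435000, 2.007374) = 0.361189
  k4 = f(0.580000, 2.059662) = 0.486234
  p ← 1.954917 + (0.29/6)·(k1 + 2k2 + 2k3 + k4) = 2.059291
p(0.58) ≈ 2.0593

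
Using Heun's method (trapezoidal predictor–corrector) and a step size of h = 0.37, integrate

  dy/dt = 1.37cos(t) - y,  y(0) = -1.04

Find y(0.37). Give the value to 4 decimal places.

-0.3304

Heun: k1 = f(t_n, y_n); k2 = f(t_n + h, y_n + h·k1); y_{n+1} = y_n + (h/2)·(k1 + k2).
t=0.000000, y=-1.040000:
  k1 = f(0.000000, -1.040000) = 2.410000
  k2 = f(0.370000, -0.148300) = 1.425588
  y ← -1.040000 + (0.37/2)·(2.410000 + 1.425588) = -0.330416
y(0.37) ≈ -0.3304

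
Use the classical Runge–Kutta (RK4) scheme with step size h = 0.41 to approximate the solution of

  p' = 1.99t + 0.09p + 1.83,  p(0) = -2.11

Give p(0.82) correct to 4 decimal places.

-0.0284

RK4: k1 = f(t_n, p_n); k2 = f(t_n + h/2, p_n + (h/2)·k1); k3 = f(t_n + h/2, p_n + (h/2)·k2); k4 = f(t_n + h, p_n + h·k3); p_{n+1} = p_n + (h/6)·(k1 + 2k2 + 2k3 + k4).
t=0.000000, p=-2.110000:
  k1 = f(0.000000, -2.110000) = 1.640100
  k2 = f(0.205000, -1.773779) = 2.078310
  k3 = f(0.205000, -1.683946) = 2.086395
  k4 = f(0.410000, -1.254578) = 2.532988
  p ← -2.110000 + (0.41/6)·(k1 + 2k2 + 2k3 + k4) = -1.255663
t=0.410000, p=-1.255663:
  k1 = f(0.410000, -1.255663) = 2.532890
  k2 = f(0.615000, -0.736420) = 2.987572
  k3 = f(0.615000, -0.643210) = 2.995961
  k4 = f(0.820000, -0.027319) = 3.459341
  p ← -1.255663 + (0.41/6)·(k1 + 2k2 + 2k3 + k4) = -0.028444
p(0.82) ≈ -0.0284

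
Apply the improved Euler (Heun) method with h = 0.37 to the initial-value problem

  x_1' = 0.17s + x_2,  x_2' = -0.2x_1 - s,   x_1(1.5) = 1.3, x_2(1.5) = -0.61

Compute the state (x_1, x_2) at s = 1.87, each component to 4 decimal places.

Heun on (x_1,x_2): k1 = f(s_n, state_n); k2 = f(s_n + h, state_n + h·k1); state_{n+1} = state_n + (h/2)·(k1 + k2).
1.500000: (1.300000, -0.610000)
  k1 = (-0.355000, -1.760000)
  predictor → (1.168650, -1.261200)
  k2 = (-0.943300, -2.103730)
  → (1.059815, -1.324790)
(x_1(1.87), x_2(1.87)) ≈ (1.0598, -1.3248)

1.0598, -1.3248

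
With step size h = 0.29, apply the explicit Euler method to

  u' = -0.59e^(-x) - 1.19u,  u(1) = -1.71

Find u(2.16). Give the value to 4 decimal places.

-0.4019

Euler: u_{n+1} = u_n + h·f(x_n, u_n).
x=1.000000, u=-1.710000: f=1.817851 → u ← -1.710000 + 0.29·1.817851 = -1.182823
x=1.290000, u=-1.182823: f=1.245150 → u ← -1.182823 + 0.29·1.245150 = -0.821730
x=1.580000, u=-0.821730: f=0.856333 → u ← -0.821730 + 0.29·0.856333 = -0.573393
x=1.870000, u=-0.573393: f=0.591405 → u ← -0.573393 + 0.29·0.591405 = -0.401886
u(2.16) ≈ -0.4019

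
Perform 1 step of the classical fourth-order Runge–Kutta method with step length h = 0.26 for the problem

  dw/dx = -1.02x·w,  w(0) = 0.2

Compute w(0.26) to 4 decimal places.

RK4: k1 = f(x_n, w_n); k2 = f(x_n + h/2, w_n + (h/2)·k1); k3 = f(x_n + h/2, w_n + (h/2)·k2); k4 = f(x_n + h, w_n + h·k3); w_{n+1} = w_n + (h/6)·(k1 + 2k2 + 2k3 + k4).
x=0.000000, w=0.200000:
  k1 = f(0.000000, 0.200000) = 0.000000
  k2 = f(0.130000, 0.200000) = -0.026520
  k3 = f(0.130000, 0.196552) = -0.026063
  k4 = f(0.260000, 0.193224) = -0.051243
  w ← 0.200000 + (0.26/6)·(k1 + 2k2 + 2k3 + k4) = 0.193222
w(0.26) ≈ 0.1932

0.1932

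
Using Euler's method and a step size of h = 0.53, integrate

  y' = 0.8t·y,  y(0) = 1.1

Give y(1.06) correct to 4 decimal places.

1.3472

Euler: y_{n+1} = y_n + h·f(t_n, y_n).
t=0.000000, y=1.100000: f=0.000000 → y ← 1.100000 + 0.53·0.000000 = 1.100000
t=0.530000, y=1.100000: f=0.466400 → y ← 1.100000 + 0.53·0.466400 = 1.347192
y(1.06) ≈ 1.3472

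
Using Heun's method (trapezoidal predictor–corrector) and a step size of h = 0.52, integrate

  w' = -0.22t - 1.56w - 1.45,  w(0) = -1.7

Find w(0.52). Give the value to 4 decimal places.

-1.3582

Heun: k1 = f(t_n, w_n); k2 = f(t_n + h, w_n + h·k1); w_{n+1} = w_n + (h/2)·(k1 + k2).
t=0.000000, w=-1.700000:
  k1 = f(0.000000, -1.700000) = 1.202000
  k2 = f(0.520000, -1.074960) = 0.112538
  w ← -1.700000 + (0.52/2)·(1.202000 + 0.112538) = -1.358220
w(0.52) ≈ -1.3582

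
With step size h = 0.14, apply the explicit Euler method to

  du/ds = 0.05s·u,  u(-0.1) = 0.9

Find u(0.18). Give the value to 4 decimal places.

0.8996

Euler: u_{n+1} = u_n + h·f(s_n, u_n).
s=-0.100000, u=0.900000: f=-0.004500 → u ← 0.900000 + 0.14·(-0.004500) = 0.899370
s=0.040000, u=0.899370: f=0.001799 → u ← 0.899370 + 0.14·0.001799 = 0.899622
u(0.18) ≈ 0.8996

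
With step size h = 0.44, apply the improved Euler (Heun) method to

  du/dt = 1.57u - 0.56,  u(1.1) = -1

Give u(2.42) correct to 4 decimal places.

-9.3876

Heun: k1 = f(t_n, u_n); k2 = f(t_n + h, u_n + h·k1); u_{n+1} = u_n + (h/2)·(k1 + k2).
t=1.100000, u=-1.000000:
  k1 = f(1.100000, -1.000000) = -2.130000
  k2 = f(1.540000, -1.937200) = -3.601404
  u ← -1.000000 + (0.44/2)·(-2.130000 + (-3.601404)) = -2.260909
t=1.540000, u=-2.260909:
  k1 = f(1.540000, -2.260909) = -4.109627
  k2 = f(1.980000, -4.069145) = -6.948557
  u ← -2.260909 + (0.44/2)·(-4.109627 + (-6.948557)) = -4.693709
t=1.980000, u=-4.693709:
  k1 = f(1.980000, -4.693709) = -7.929124
  k2 = f(2.420000, -8.182524) = -13.406562
  u ← -4.693709 + (0.44/2)·(-7.929124 + (-13.406562)) = -9.387560
u(2.42) ≈ -9.3876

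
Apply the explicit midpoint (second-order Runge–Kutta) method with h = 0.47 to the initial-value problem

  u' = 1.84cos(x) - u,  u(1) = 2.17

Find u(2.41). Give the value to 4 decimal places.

Midpoint: k1 = f(x_n, u_n); k2 = f(x_n + h/2, u_n + (h/2)·k1); u_{n+1} = u_n + h·k2.
x=1.000000, u=2.170000:
  k1 = f(1.000000, 2.170000) = -1.175844
  k2 = f(1.235000, 1.893677) = -1.287358
  u ← 2.170000 + 0.47·(-1.287358) = 1.564942
x=1.470000, u=1.564942:
  k1 = f(1.470000, 1.564942) = -1.379790
  k2 = f(1.705000, 1.240691) = -1.486885
  u ← 1.564942 + 0.47·(-1.486885) = 0.866106
x=1.940000, u=0.866106:
  k1 = f(1.940000, 0.866106) = -1.530112
  k2 = f(2.175000, 0.506529) = -1.551846
  u ← 0.866106 + 0.47·(-1.551846) = 0.136738
u(2.41) ≈ 0.1367

0.1367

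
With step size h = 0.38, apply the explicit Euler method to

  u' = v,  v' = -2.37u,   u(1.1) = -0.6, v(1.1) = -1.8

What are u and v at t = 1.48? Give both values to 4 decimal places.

Euler on (u,v): u_{n+1} = u_n + h·u', v_{n+1} = v_n + h·v'.
1.100000: (-0.600000, -1.800000); f=(-1.800000, 1.422000) → (-1.284000, -1.259640)
(u(1.48), v(1.48)) ≈ (-1.2840, -1.2596)

-1.2840, -1.2596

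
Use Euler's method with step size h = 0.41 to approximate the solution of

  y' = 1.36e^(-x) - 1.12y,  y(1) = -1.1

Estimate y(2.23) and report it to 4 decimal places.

0.0500

Euler: y_{n+1} = y_n + h·f(x_n, y_n).
x=1.000000, y=-1.100000: f=1.732316 → y ← -1.100000 + 0.41·1.732316 = -0.389750
x=1.410000, y=-0.389750: f=0.768555 → y ← -0.389750 + 0.41·0.768555 = -0.074643
x=1.820000, y=-0.074643: f=0.303955 → y ← -0.074643 + 0.41·0.303955 = 0.049979
y(2.23) ≈ 0.0500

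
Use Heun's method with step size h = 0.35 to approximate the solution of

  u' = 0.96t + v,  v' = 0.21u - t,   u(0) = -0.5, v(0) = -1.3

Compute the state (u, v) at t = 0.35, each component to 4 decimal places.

Heun on (u,v): k1 = f(t_n, state_n); k2 = f(t_n + h, state_n + h·k1); state_{n+1} = state_n + (h/2)·(k1 + k2).
0.000000: (-0.500000, -1.300000)
  k1 = (-1.300000, -0.105000)
  predictor → (-0.955000, -1.336750)
  k2 = (-1.000750, -0.550550)
  → (-0.902631, -1.414721)
(u(0.35), v(0.35)) ≈ (-0.9026, -1.4147)

-0.9026, -1.4147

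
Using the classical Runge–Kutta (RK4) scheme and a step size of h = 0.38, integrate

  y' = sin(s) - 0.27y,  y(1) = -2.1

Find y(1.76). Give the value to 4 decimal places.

-1.0503

RK4: k1 = f(s_n, y_n); k2 = f(s_n + h/2, y_n + (h/2)·k1); k3 = f(s_n + h/2, y_n + (h/2)·k2); k4 = f(s_n + h, y_n + h·k3); y_{n+1} = y_n + (h/6)·(k1 + 2k2 + 2k3 + k4).
s=1.000000, y=-2.100000:
  k1 = f(1.000000, -2.100000) = 1.408471
  k2 = f(1.190000, -1.832391) = 1.423114
  k3 = f(1.190000, -1.829608) = 1.422363
  k4 = f(1.380000, -1.559502) = 1.402919
  y ← -2.100000 + (0.38/6)·(k1 + 2k2 + 2k3 + k4) = -1.561518
s=1.380000, y=-1.561518:
  k1 = f(1.380000, -1.561518) = 1.403463
  k2 = f(1.570000, -1.294860) = 1.349612
  k3 = f(1.570000, -1.305092) = 1.352374
  k4 = f(1.760000, -1.047616) = 1.265011
  y ← -1.561518 + (0.38/6)·(k1 + 2k2 + 2k3 + k4) = -1.050263
y(1.76) ≈ -1.0503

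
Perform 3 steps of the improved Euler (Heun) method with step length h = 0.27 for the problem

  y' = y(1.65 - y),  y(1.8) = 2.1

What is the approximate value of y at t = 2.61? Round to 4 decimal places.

1.7586

Heun: k1 = f(t_n, y_n); k2 = f(t_n + h, y_n + h·k1); y_{n+1} = y_n + (h/2)·(k1 + k2).
t=1.800000, y=2.100000:
  k1 = f(1.800000, 2.100000) = -0.945000
  k2 = f(2.070000, 1.844850) = -0.359469
  y ← 2.100000 + (0.27/2)·(-0.945000 + (-0.359469)) = 1.923897
t=2.070000, y=1.923897:
  k1 = f(2.070000, 1.923897) = -0.526949
  k2 = f(2.340000, 1.781620) = -0.234498
  y ← 1.923897 + (0.27/2)·(-0.526949 + (-0.234498)) = 1.821101
t=2.340000, y=1.821101:
  k1 = f(2.340000, 1.821101) = -0.311593
  k2 = f(2.610000, 1.736971) = -0.151067
  y ← 1.821101 + (0.27/2)·(-0.311593 + (-0.151067)) = 1.758642
y(2.61) ≈ 1.7586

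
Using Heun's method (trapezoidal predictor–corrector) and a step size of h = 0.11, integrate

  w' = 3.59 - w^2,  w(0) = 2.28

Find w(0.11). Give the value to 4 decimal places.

Heun: k1 = f(t_n, w_n); k2 = f(t_n + h, w_n + h·k1); w_{n+1} = w_n + (h/2)·(k1 + k2).
t=0.000000, w=2.280000:
  k1 = f(0.000000, 2.280000) = -1.608400
  k2 = f(0.110000, 2.103076) = -0.832929
  w ← 2.280000 + (0.11/2)·(-1.608400 + (-0.832929)) = 2.145727
w(0.11) ≈ 2.1457

2.1457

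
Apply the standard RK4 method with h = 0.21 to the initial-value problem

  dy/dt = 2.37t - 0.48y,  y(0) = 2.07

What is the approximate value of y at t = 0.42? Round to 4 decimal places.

1.8877

RK4: k1 = f(t_n, y_n); k2 = f(t_n + h/2, y_n + (h/2)·k1); k3 = f(t_n + h/2, y_n + (h/2)·k2); k4 = f(t_n + h, y_n + h·k3); y_{n+1} = y_n + (h/6)·(k1 + 2k2 + 2k3 + k4).
t=0.000000, y=2.070000:
  k1 = f(0.000000, 2.070000) = -0.993600
  k2 = f(0.105000, 1.965672) = -0.694673
  k3 = f(0.105000, 1.997059) = -0.709739
  k4 = f(0.210000, 1.920955) = -0.424358
  y ← 2.070000 + (0.21/6)·(k1 + 2k2 + 2k3 + k4) = 1.922063
t=0.210000, y=1.922063:
  k1 = f(0.210000, 1.922063) = -0.424890
  k2 = f(0.315000, 1.877449) = -0.154626
  k3 = f(0.315000, 1.905827) = -0.168247
  k4 = f(0.420000, 1.886731) = 0.089769
  y ← 1.922063 + (0.21/6)·(k1 + 2k2 + 2k3 + k4) = 1.887732
y(0.42) ≈ 1.8877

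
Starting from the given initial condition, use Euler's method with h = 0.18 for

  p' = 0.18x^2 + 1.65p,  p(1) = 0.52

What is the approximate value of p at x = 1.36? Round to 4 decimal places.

0.9619

Euler: p_{n+1} = p_n + h·f(x_n, p_n).
x=1.000000, p=0.520000: f=1.038000 → p ← 0.520000 + 0.18·1.038000 = 0.706840
x=1.180000, p=0.706840: f=1.416918 → p ← 0.706840 + 0.18·1.416918 = 0.961885
p(1.36) ≈ 0.9619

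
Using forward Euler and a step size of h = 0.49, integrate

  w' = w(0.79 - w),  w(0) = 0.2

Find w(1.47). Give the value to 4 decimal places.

Euler: w_{n+1} = w_n + h·f(x_n, w_n).
x=0.000000, w=0.200000: f=0.118000 → w ← 0.200000 + 0.49·0.118000 = 0.257820
x=0.490000, w=0.257820: f=0.137207 → w ← 0.257820 + 0.49·0.137207 = 0.325051
x=0.980000, w=0.325051: f=0.151132 → w ← 0.325051 + 0.49·0.151132 = 0.399106
w(1.47) ≈ 0.3991

0.3991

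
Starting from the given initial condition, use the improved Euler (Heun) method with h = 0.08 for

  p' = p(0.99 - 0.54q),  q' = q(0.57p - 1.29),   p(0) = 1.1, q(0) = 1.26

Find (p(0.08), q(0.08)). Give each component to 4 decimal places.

1.1292, 1.1957

Heun on (p,q): k1 = f(t_n, state_n); k2 = f(t_n + h, state_n + h·k1); state_{n+1} = state_n + (h/2)·(k1 + k2).
0.000000: (1.100000, 1.260000)
  k1 = (0.340560, -0.835380)
  predictor → (1.127245, 1.193170)
  k2 = (0.389675, -0.772542)
  → (1.129209, 1.195683)
(p(0.08), q(0.08)) ≈ (1.1292, 1.1957)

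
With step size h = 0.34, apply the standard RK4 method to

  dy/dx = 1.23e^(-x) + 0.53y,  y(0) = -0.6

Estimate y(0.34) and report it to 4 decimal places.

RK4: k1 = f(x_n, y_n); k2 = f(x_n + h/2, y_n + (h/2)·k1); k3 = f(x_n + h/2, y_n + (h/2)·k2); k4 = f(x_n + h, y_n + h·k3); y_{n+1} = y_n + (h/6)·(k1 + 2k2 + 2k3 + k4).
x=0.000000, y=-0.600000:
  k1 = f(0.000000, -0.600000) = 0.912000
  k2 = f(0.170000, -0.444960) = 0.801879
  k3 = f(0.170000, -0.463681) = 0.791957
  k4 = f(0.340000, -0.330735) = 0.700188
  y ← -0.600000 + (0.34/6)·(k1 + 2k2 + 2k3 + k4) = -0.328008
y(0.34) ≈ -0.3280

-0.3280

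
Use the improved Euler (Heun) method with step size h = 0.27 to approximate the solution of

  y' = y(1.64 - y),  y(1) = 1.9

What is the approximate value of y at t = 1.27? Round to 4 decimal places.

1.8031

Heun: k1 = f(t_n, y_n); k2 = f(t_n + h, y_n + h·k1); y_{n+1} = y_n + (h/2)·(k1 + k2).
t=1.000000, y=1.900000:
  k1 = f(1.000000, 1.900000) = -0.494000
  k2 = f(1.270000, 1.766620) = -0.223689
  y ← 1.900000 + (0.27/2)·(-0.494000 + (-0.223689)) = 1.803112
y(1.27) ≈ 1.8031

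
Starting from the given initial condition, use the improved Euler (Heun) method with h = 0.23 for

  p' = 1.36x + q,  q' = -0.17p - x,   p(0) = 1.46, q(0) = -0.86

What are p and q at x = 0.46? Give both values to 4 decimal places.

Heun on (p,q): k1 = f(x_n, state_n); k2 = f(x_n + h, state_n + h·k1); state_{n+1} = state_n + (h/2)·(k1 + k2).
0.000000: (1.460000, -0.860000)
  k1 = (-0.860000, -0.248200)
  predictor → (1.262200, -0.917086)
  k2 = (-0.604286, -0.444574)
  → (1.291607, -0.939669)
0.230000: (1.291607, -0.939669)
  k1 = (-0.626869, -0.449573)
  predictor → (1.147427, -1.043071)
  k2 = (-0.417471, -0.655063)
  → (1.171508, -1.066702)
(p(0.46), q(0.46)) ≈ (1.1715, -1.0667)

1.1715, -1.0667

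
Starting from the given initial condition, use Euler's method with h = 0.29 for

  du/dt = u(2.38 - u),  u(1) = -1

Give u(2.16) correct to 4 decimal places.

Euler: u_{n+1} = u_n + h·f(t_n, u_n).
t=1.000000, u=-1.000000: f=-3.380000 → u ← -1.000000 + 0.29·(-3.380000) = -1.980200
t=1.290000, u=-1.980200: f=-8.634068 → u ← -1.980200 + 0.29·(-8.634068) = -4.484080
t=1.580000, u=-4.484080: f=-30.779081 → u ← -4.484080 + 0.29·(-30.779081) = -13.410013
t=1.870000, u=-13.410013: f=-211.744284 → u ← -13.410013 + 0.29·(-211.744284) = -74.815856
u(2.16) ≈ -74.8159

-74.8159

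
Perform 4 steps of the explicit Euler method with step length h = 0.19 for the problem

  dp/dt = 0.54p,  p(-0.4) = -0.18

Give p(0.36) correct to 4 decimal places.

-0.2660

Euler: p_{n+1} = p_n + h·f(t_n, p_n).
t=-0.400000, p=-0.180000: f=-0.097200 → p ← -0.180000 + 0.19·(-0.097200) = -0.198468
t=-0.210000, p=-0.198468: f=-0.107173 → p ← -0.198468 + 0.19·(-0.107173) = -0.218831
t=-0.020000, p=-0.218831: f=-0.118169 → p ← -0.218831 + 0.19·(-0.118169) = -0.241283
t=0.170000, p=-0.241283: f=-0.130293 → p ← -0.241283 + 0.19·(-0.130293) = -0.266038
p(0.36) ≈ -0.2660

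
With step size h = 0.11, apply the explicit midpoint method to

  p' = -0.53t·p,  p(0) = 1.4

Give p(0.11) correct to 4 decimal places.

Midpoint: k1 = f(t_n, p_n); k2 = f(t_n + h/2, p_n + (h/2)·k1); p_{n+1} = p_n + h·k2.
t=0.000000, p=1.400000:
  k1 = f(0.000000, 1.400000) = 0.000000
  k2 = f(0.055000, 1.400000) = -0.040810
  p ← 1.400000 + 0.11·(-0.040810) = 1.395511
p(0.11) ≈ 1.3955

1.3955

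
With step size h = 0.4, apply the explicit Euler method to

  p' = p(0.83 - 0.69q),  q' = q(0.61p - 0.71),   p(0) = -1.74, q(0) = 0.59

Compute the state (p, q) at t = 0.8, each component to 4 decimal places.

-2.6132, 0.0378

Euler on (p,q): p_{n+1} = p_n + h·p', q_{n+1} = q_n + h·q'.
0.000000: (-1.740000, 0.590000); f=(-0.735846, -1.045126) → (-2.034338, 0.171950)
0.400000: (-2.034338, 0.171950); f=(-1.447136, -0.335464) → (-2.613193, 0.037764)
(p(0.8), q(0.8)) ≈ (-2.6132, 0.0378)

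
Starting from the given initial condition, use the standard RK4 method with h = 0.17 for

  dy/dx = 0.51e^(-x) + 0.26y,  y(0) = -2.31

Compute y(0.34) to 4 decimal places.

RK4: k1 = f(x_n, y_n); k2 = f(x_n + h/2, y_n + (h/2)·k1); k3 = f(x_n + h/2, y_n + (h/2)·k2); k4 = f(x_n + h, y_n + h·k3); y_{n+1} = y_n + (h/6)·(k1 + 2k2 + 2k3 + k4).
x=0.000000, y=-2.310000:
  k1 = f(0.000000, -2.310000) = -0.090600
  k2 = f(0.085000, -2.317701) = -0.134161
  k3 = f(0.085000, -2.321404) = -0.135124
  k4 = f(0.170000, -2.332971) = -0.176303
  y ← -2.310000 + (0.17/6)·(k1 + 2k2 + 2k3 + k4) = -2.332822
x=0.170000, y=-2.332822:
  k1 = f(0.170000, -2.332822) = -0.176265
  k2 = f(0.255000, -2.347804) = -0.215222
  k3 = f(0.255000, -2.351116) = -0.216083
  k4 = f(0.340000, -2.369556) = -0.253082
  y ← -2.332822 + (0.17/6)·(k1 + 2k2 + 2k3 + k4) = -2.369427
y(0.34) ≈ -2.3694

-2.3694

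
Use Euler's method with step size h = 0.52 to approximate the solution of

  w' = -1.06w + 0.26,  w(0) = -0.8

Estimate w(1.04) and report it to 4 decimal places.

Euler: w_{n+1} = w_n + h·f(t_n, w_n).
t=0.000000, w=-0.800000: f=1.108000 → w ← -0.800000 + 0.52·1.108000 = -0.223840
t=0.520000, w=-0.223840: f=0.497270 → w ← -0.223840 + 0.52·0.497270 = 0.034741
w(1.04) ≈ 0.0347

0.0347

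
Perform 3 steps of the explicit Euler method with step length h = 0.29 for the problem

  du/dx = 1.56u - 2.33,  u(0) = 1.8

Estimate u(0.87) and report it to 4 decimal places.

2.4324

Euler: u_{n+1} = u_n + h·f(x_n, u_n).
x=0.000000, u=1.800000: f=0.478000 → u ← 1.800000 + 0.29·0.478000 = 1.938620
x=0.290000, u=1.938620: f=0.694247 → u ← 1.938620 + 0.29·0.694247 = 2.139952
x=0.580000, u=2.139952: f=1.008325 → u ← 2.139952 + 0.29·1.008325 = 2.432366
u(0.87) ≈ 2.4324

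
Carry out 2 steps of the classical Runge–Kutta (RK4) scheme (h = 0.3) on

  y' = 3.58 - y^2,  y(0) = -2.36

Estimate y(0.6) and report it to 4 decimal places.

RK4: k1 = f(x_n, y_n); k2 = f(x_n + h/2, y_n + (h/2)·k1); k3 = f(x_n + h/2, y_n + (h/2)·k2); k4 = f(x_n + h, y_n + h·k3); y_{n+1} = y_n + (h/6)·(k1 + 2k2 + 2k3 + k4).
x=0.000000, y=-2.360000:
  k1 = f(0.000000, -2.360000) = -1.989600
  k2 = f(0.150000, -2.658440) = -3.487303
  k3 = f(0.150000, -2.883095) = -4.732240
  k4 = f(0.300000, -3.779672) = -10.705919
  y ← -2.360000 + (0.3/6)·(k1 + 2k2 + 2k3 + k4) = -3.816730
x=0.300000, y=-3.816730:
  k1 = f(0.300000, -3.816730) = -10.987430
  k2 = f(0.450000, -5.464845) = -26.284528
  k3 = f(0.450000, -7.759409) = -56.628435
  k4 = f(0.600000, -20.805261) = -429.278874
  y ← -3.816730 + (0.3/6)·(k1 + 2k2 + 2k3 + k4) = -34.121342
y(0.6) ≈ -34.1213

-34.1213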